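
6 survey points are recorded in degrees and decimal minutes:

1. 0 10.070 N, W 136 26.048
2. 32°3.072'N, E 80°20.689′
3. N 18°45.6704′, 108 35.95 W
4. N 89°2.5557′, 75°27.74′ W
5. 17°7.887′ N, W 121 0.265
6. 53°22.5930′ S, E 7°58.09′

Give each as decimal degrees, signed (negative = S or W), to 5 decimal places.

Point 1:
  φ: 10.07′ = 0.167833°; total 0.167833
  N → positive
  Longitude: 26.048′ = 0.434133°; total 136.434133
  hemisphere W, so the sign is −
Point 2:
  Lat: 3.072′ = 0.051200°; total 32.051200
  N → positive
  Lon: 20.689′ = 0.344817°; total 80.344817
  E ⇒ keep positive
Point 3:
  Latitude: 45.6704′ = 0.761173°; total 18.761173
  N → positive
  Lon: 35.95′ = 0.599167°; total 108.599167
  W ⇒ negate
Point 4:
  Latitude: 89 + 2.5557/60 = 89.042595
  N → positive
  λ: 27.74′ = 0.462333°; total 75.462333
  hemisphere W, so the sign is −
Point 5:
  Lat: 17 + 7.887/60 = 17.131450
  N ⇒ keep positive
  Longitude: 121 + 0.265/60 = 121.004417
  W → negative
Point 6:
  φ: 53 + 22.593/60 = 53.376550
  S ⇒ negate
  Lon: 58.09′ = 0.968167°; total 7.968167
  E → positive

1. 0.16783, -136.43413
2. 32.05120, 80.34482
3. 18.76117, -108.59917
4. 89.04260, -75.46233
5. 17.13145, -121.00442
6. -53.37655, 7.96817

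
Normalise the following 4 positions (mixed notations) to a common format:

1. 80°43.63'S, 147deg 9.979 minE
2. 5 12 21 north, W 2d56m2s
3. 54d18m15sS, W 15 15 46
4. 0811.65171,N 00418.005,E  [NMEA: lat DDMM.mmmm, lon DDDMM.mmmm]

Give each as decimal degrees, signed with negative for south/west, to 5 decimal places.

1. -80.72717, 147.16632
2. 5.20583, -2.93389
3. -54.30417, -15.26278
4. 8.19420, 4.30008

Point 1:
  φ: 80 + 43.63/60 = 80.727167
  S ⇒ negate
  Longitude: 9.979′ = 0.166317°; total 147.166317
  E → positive
Point 2:
  Latitude: 5° + 12/60 + 21/3600 = 5 + 0.200000 + 0.005833 = 5.205833
  N → positive
  Lon: 2° + 56/60 + 2/3600 = 2 + 0.933333 + 0.000556 = 2.933889
  W → negative
Point 3:
  Latitude: 54° + 18/60 + 15/3600 = 54 + 0.300000 + 0.004167 = 54.304167
  S → negative
  λ: 15′ + 46″ = 15.76667′; 15 + 15.76667/60 = 15.262778
  hemisphere W, so the sign is −
Point 4:
  φ: split at 2 digits → 08° and 11.65171′; 8 + 11.65171/60 = 8.194195
  N → positive
  Lon: split at 3 digits → 004° and 18.005′; 4 + 18.005/60 = 4.300083
  E ⇒ keep positive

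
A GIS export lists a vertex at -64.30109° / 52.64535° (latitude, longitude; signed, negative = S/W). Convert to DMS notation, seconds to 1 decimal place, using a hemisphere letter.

64°18′3.9″ S, 52°38′43.3″ E

Latitude is negative → S; |value| = 64.301090
Lat: 0.301090 × 60 = 18.06540′ → 18′, remainder × 60 = 3.924″
Lon: 0.645350° → 38.72100′; 0.72100 × 60 = 43.260″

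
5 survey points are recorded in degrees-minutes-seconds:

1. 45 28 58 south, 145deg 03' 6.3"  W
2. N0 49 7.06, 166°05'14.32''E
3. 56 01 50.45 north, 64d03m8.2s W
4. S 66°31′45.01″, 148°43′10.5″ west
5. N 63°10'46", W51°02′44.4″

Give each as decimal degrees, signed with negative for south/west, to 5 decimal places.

1. -45.48278, -145.05175
2. 0.81863, 166.08731
3. 56.03068, -64.05228
4. -66.52917, -148.71958
5. 63.17944, -51.04567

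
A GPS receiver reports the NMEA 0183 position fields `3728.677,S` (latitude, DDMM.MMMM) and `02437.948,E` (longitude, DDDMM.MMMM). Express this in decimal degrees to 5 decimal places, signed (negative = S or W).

Latitude: degrees = first 2 digits = 37, minutes = 28.677; 37 + 28.677/60 = 37.477950
S ⇒ negate
Longitude: split at 3 digits → 024° and 37.948′; 24 + 37.948/60 = 24.632467
E → positive

-37.47795, 24.63247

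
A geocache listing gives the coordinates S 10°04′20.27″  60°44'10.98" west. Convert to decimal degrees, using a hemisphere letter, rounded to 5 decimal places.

10.07230° S, 60.73638° W

Lat: 4′ + 20.27″ = 4.33783′; 10 + 4.33783/60 = 10.072297
λ: 60° + 44/60 + 10.98/3600 = 60 + 0.733333 + 0.003050 = 60.736383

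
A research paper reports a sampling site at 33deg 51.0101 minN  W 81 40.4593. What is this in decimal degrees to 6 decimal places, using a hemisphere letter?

Lat: 33 + 51.0101/60 = 33.8501683
Longitude: 40.4593′ = 0.674322°; total 81.6743217

33.850168° N, 81.674322° W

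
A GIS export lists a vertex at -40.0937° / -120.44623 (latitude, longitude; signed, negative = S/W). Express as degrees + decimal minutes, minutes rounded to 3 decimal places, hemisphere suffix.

40° 5.622′ S, 120° 26.774′ W

Latitude is negative → S; |value| = 40.093700
Lat: 40° + 0.093700 × 60 = 40° 5.62200′
Longitude is negative → W; |value| = 120.446230
Longitude: minutes = (120.446230 − 120) × 60 = 26.77380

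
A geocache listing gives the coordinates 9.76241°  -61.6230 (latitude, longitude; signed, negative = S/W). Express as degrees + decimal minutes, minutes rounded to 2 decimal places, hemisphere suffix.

9° 45.74′ N, 61° 37.38′ W

Latitude: fractional part 0.762410 → 45.7446 minutes
Longitude is negative → W; |value| = 61.623000
λ: fractional part 0.623000 → 37.3800 minutes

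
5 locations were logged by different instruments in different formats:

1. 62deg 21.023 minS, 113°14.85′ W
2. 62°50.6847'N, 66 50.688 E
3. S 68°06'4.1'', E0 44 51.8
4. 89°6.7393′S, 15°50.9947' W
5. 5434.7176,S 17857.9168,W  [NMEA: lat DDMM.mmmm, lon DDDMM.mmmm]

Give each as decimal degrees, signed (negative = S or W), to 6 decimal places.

1. -62.350383, -113.247500
2. 62.844745, 66.844800
3. -68.101139, 0.747722
4. -89.112322, -15.849912
5. -54.578627, -178.965280

Point 1:
  φ: 62 + 21.023/60 = 62.3503833
  S ⇒ negate
  λ: 14.85′ = 0.247500°; total 113.2475000
  W ⇒ negate
Point 2:
  Latitude: 62 + 50.6847/60 = 62.8447450
  N → positive
  Lon: 66 + 50.688/60 = 66.8448000
  E ⇒ keep positive
Point 3:
  Lat: 68° + 6/60 + 4.1/3600 = 68 + 0.100000 + 0.001139 = 68.1011389
  S ⇒ negate
  λ: 44′ + 51.8″ = 44.86333′; 0 + 44.86333/60 = 0.7477222
  E ⇒ keep positive
Point 4:
  Latitude: 89 + 6.7393/60 = 89.1123217
  S ⇒ negate
  Lon: 50.9947′ = 0.849912°; total 15.8499117
  W ⇒ negate
Point 5:
  Lat: degrees = first 2 digits = 54, minutes = 34.7176; 54 + 34.7176/60 = 54.5786267
  hemisphere S, so the sign is −
  λ: degrees = first 3 digits = 178, minutes = 57.9168; 178 + 57.9168/60 = 178.9652800
  hemisphere W, so the sign is −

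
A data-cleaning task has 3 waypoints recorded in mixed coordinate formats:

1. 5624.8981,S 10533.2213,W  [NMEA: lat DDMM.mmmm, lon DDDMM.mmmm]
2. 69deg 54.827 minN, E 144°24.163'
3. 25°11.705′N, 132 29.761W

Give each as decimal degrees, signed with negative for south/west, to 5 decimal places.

1. -56.41497, -105.55369
2. 69.91378, 144.40272
3. 25.19508, -132.49602

Point 1:
  Lat: degrees = first 2 digits = 56, minutes = 24.8981; 56 + 24.8981/60 = 56.414968
  S ⇒ negate
  λ: split at 3 digits → 105° and 33.2213′; 105 + 33.2213/60 = 105.553688
  W ⇒ negate
Point 2:
  Latitude: 69 + 54.827/60 = 69.913783
  N ⇒ keep positive
  λ: 24.163′ = 0.402717°; total 144.402717
  E → positive
Point 3:
  φ: 11.705′ = 0.195083°; total 25.195083
  N ⇒ keep positive
  Longitude: 132 + 29.761/60 = 132.496017
  hemisphere W, so the sign is −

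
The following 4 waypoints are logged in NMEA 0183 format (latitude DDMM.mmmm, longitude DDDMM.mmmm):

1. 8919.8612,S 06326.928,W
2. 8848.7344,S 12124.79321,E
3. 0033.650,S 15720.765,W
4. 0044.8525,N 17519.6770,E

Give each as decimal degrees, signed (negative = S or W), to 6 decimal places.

Point 1:
  φ: degrees = first 2 digits = 89, minutes = 19.8612; 89 + 19.8612/60 = 89.3310200
  hemisphere S, so the sign is −
  Lon: degrees = first 3 digits = 63, minutes = 26.928; 63 + 26.928/60 = 63.4488000
  W ⇒ negate
Point 2:
  Lat: split at 2 digits → 88° and 48.7344′; 88 + 48.7344/60 = 88.8122400
  S ⇒ negate
  Longitude: split at 3 digits → 121° and 24.79321′; 121 + 24.79321/60 = 121.4132202
  E ⇒ keep positive
Point 3:
  Lat: split at 2 digits → 00° and 33.65′; 0 + 33.65/60 = 0.5608333
  S → negative
  Lon: split at 3 digits → 157° and 20.765′; 157 + 20.765/60 = 157.3460833
  W ⇒ negate
Point 4:
  Latitude: split at 2 digits → 00° and 44.8525′; 0 + 44.8525/60 = 0.7475417
  N ⇒ keep positive
  Lon: split at 3 digits → 175° and 19.677′; 175 + 19.677/60 = 175.3279500
  E → positive

1. -89.331020, -63.448800
2. -88.812240, 121.413220
3. -0.560833, -157.346083
4. 0.747542, 175.327950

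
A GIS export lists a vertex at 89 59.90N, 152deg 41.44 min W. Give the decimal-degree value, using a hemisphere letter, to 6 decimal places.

Lat: 89 + 59.9/60 = 89.9983333
Lon: 152 + 41.44/60 = 152.6906667

89.998333° N, 152.690667° W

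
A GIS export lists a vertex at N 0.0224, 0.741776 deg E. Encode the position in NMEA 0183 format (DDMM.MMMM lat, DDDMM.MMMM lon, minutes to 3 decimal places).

0001.344,N / 00044.507,E

Latitude: fractional part 0.022400 → 1.34400 minutes
Longitude: 0° + 0.741776 × 60 = 0° 44.50656′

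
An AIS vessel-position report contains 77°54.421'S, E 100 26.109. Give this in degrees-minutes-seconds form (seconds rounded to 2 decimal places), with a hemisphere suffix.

φ: 54.42100′ → 54′ and 0.42100 × 60 = 25.2600″
Lon: fractional minutes 0.10900 × 60 = 6.5400″

77°54′25.26″ S, 100°26′6.54″ E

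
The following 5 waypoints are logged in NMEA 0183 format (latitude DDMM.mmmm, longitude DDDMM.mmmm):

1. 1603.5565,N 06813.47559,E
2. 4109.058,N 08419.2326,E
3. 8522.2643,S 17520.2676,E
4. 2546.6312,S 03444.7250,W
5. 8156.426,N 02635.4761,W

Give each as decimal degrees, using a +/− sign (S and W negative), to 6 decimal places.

Point 1:
  Latitude: split at 2 digits → 16° and 3.5565′; 16 + 3.5565/60 = 16.0592750
  N → positive
  Longitude: split at 3 digits → 068° and 13.47559′; 68 + 13.47559/60 = 68.2245932
  E ⇒ keep positive
Point 2:
  Lat: split at 2 digits → 41° and 9.058′; 41 + 9.058/60 = 41.1509667
  N → positive
  Lon: split at 3 digits → 084° and 19.2326′; 84 + 19.2326/60 = 84.3205433
  E ⇒ keep positive
Point 3:
  Lat: degrees = first 2 digits = 85, minutes = 22.2643; 85 + 22.2643/60 = 85.3710717
  S ⇒ negate
  Lon: degrees = first 3 digits = 175, minutes = 20.2676; 175 + 20.2676/60 = 175.3377933
  E → positive
Point 4:
  Latitude: split at 2 digits → 25° and 46.6312′; 25 + 46.6312/60 = 25.7771867
  S ⇒ negate
  λ: degrees = first 3 digits = 34, minutes = 44.725; 34 + 44.725/60 = 34.7454167
  hemisphere W, so the sign is −
Point 5:
  φ: degrees = first 2 digits = 81, minutes = 56.426; 81 + 56.426/60 = 81.9404333
  N ⇒ keep positive
  Lon: degrees = first 3 digits = 26, minutes = 35.4761; 26 + 35.4761/60 = 26.5912683
  W → negative

1. 16.059275, 68.224593
2. 41.150967, 84.320543
3. -85.371072, 175.337793
4. -25.777187, -34.745417
5. 81.940433, -26.591268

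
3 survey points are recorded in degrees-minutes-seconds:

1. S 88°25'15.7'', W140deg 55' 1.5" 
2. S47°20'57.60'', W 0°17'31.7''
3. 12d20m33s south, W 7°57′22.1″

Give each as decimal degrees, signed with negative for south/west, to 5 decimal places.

1. -88.42103, -140.91708
2. -47.34933, -0.29214
3. -12.34250, -7.95614

Point 1:
  φ: 25′ + 15.7″ = 25.26167′; 88 + 25.26167/60 = 88.421028
  S → negative
  Lon: 140 + 55/60 + 1.5/3600 = 140.917083
  hemisphere W, so the sign is −
Point 2:
  Latitude: 47 + 20/60 + 57.6/3600 = 47.349333
  S ⇒ negate
  Lon: 0° + 17/60 + 31.7/3600 = 0 + 0.283333 + 0.008806 = 0.292139
  hemisphere W, so the sign is −
Point 3:
  φ: 12 + 20/60 + 33/3600 = 12.342500
  S ⇒ negate
  λ: 57′ + 22.1″ = 57.36833′; 7 + 57.36833/60 = 7.956139
  hemisphere W, so the sign is −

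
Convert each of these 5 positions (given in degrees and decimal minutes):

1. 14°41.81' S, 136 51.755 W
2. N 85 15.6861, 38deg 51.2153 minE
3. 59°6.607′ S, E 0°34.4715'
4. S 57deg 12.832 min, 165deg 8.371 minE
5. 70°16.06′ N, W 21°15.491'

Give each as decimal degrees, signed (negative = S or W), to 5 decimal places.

Point 1:
  φ: 41.81′ = 0.696833°; total 14.696833
  S ⇒ negate
  λ: 136 + 51.755/60 = 136.862583
  W → negative
Point 2:
  Latitude: 85 + 15.6861/60 = 85.261435
  N ⇒ keep positive
  Longitude: 51.2153′ = 0.853588°; total 38.853588
  E ⇒ keep positive
Point 3:
  Lat: 6.607′ = 0.110117°; total 59.110117
  S ⇒ negate
  λ: 34.4715′ = 0.574525°; total 0.574525
  E ⇒ keep positive
Point 4:
  Latitude: 12.832′ = 0.213867°; total 57.213867
  S → negative
  Lon: 8.371′ = 0.139517°; total 165.139517
  E → positive
Point 5:
  Lat: 16.06′ = 0.267667°; total 70.267667
  N → positive
  λ: 21 + 15.491/60 = 21.258183
  W → negative

1. -14.69683, -136.86258
2. 85.26144, 38.85359
3. -59.11012, 0.57453
4. -57.21387, 165.13952
5. 70.26767, -21.25818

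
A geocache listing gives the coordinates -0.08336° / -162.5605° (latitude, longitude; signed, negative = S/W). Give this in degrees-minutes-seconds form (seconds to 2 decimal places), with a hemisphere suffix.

Latitude is negative → S; |value| = 0.083360
Latitude: 0.083360° → 5.00160′; 0.00160 × 60 = 0.0960″
Longitude is negative → W; |value| = 162.560500
Lon: 0.560500° → 33.63000′; 0.63000 × 60 = 37.8000″

0°05′0.10″ S, 162°33′37.80″ W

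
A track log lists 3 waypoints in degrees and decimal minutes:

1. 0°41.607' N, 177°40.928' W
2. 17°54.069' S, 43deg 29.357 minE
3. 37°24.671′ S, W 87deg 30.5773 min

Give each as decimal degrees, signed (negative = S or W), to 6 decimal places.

1. 0.693450, -177.682133
2. -17.901150, 43.489283
3. -37.411183, -87.509622

Point 1:
  Lat: 0 + 41.607/60 = 0.6934500
  N ⇒ keep positive
  Lon: 40.928′ = 0.682133°; total 177.6821333
  W → negative
Point 2:
  φ: 17 + 54.069/60 = 17.9011500
  S ⇒ negate
  λ: 43 + 29.357/60 = 43.4892833
  E → positive
Point 3:
  Lat: 37 + 24.671/60 = 37.4111833
  S → negative
  λ: 30.5773′ = 0.509622°; total 87.5096217
  W ⇒ negate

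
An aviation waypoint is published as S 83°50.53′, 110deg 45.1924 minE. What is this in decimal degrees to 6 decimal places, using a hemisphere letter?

Latitude: 50.53′ = 0.842167°; total 83.8421667
Lon: 110 + 45.1924/60 = 110.7532067

83.842167° S, 110.753207° E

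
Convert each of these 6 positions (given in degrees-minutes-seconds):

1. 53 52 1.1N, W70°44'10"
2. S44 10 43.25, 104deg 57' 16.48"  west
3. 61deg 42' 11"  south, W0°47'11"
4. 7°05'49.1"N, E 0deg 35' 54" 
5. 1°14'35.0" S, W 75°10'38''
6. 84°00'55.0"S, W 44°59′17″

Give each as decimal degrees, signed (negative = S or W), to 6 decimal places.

1. 53.866972, -70.736111
2. -44.178681, -104.954578
3. -61.703056, -0.786389
4. 7.096972, 0.598333
5. -1.243056, -75.177222
6. -84.015278, -44.988056

Point 1:
  φ: 53° + 52/60 + 1.1/3600 = 53 + 0.866667 + 0.000306 = 53.8669722
  N → positive
  Longitude: 44′ + 10″ = 44.16667′; 70 + 44.16667/60 = 70.7361111
  W ⇒ negate
Point 2:
  Lat: 10′ + 43.25″ = 10.72083′; 44 + 10.72083/60 = 44.1786806
  S → negative
  Lon: 57′ + 16.48″ = 57.27467′; 104 + 57.27467/60 = 104.9545778
  W → negative
Point 3:
  Latitude: 61 + 42/60 + 11/3600 = 61.7030556
  S → negative
  λ: 47′ + 11″ = 47.18333′; 0 + 47.18333/60 = 0.7863889
  W ⇒ negate
Point 4:
  Latitude: 7 + 5/60 + 49.1/3600 = 7.0969722
  N → positive
  Longitude: 0° + 35/60 + 54/3600 = 0 + 0.583333 + 0.015000 = 0.5983333
  E → positive
Point 5:
  Latitude: 1 + 14/60 + 35/3600 = 1.2430556
  S ⇒ negate
  Lon: 75° + 10/60 + 38/3600 = 75 + 0.166667 + 0.010556 = 75.1772222
  W ⇒ negate
Point 6:
  Lat: 0′ + 55″ = 0.91667′; 84 + 0.91667/60 = 84.0152778
  S → negative
  Lon: 59′ + 17″ = 59.28333′; 44 + 59.28333/60 = 44.9880556
  W ⇒ negate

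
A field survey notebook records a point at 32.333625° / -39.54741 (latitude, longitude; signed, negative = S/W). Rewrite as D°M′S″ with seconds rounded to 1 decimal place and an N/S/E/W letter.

32°20′1.1″ N, 39°32′50.7″ W

Latitude: whole degrees 32; 20.01750′ → 20′ and 1.050″
Longitude is negative → W; |value| = 39.547410
Longitude: whole degrees 39; 32.84460′ → 32′ and 50.676″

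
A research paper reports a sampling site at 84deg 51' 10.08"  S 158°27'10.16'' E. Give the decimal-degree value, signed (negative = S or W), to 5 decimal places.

-84.85280, 158.45282

φ: 84 + 51/60 + 10.08/3600 = 84.852800
S ⇒ negate
Longitude: 27′ + 10.16″ = 27.16933′; 158 + 27.16933/60 = 158.452822
E ⇒ keep positive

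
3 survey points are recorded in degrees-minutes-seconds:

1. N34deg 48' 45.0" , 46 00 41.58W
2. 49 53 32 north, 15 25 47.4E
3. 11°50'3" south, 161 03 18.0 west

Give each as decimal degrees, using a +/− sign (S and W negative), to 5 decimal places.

1. 34.81250, -46.01155
2. 49.89222, 15.42983
3. -11.83417, -161.05500

Point 1:
  Latitude: 48′ + 45″ = 48.75000′; 34 + 48.75000/60 = 34.812500
  N → positive
  Lon: 0′ + 41.58″ = 0.69300′; 46 + 0.69300/60 = 46.011550
  W ⇒ negate
Point 2:
  φ: 49° + 53/60 + 32/3600 = 49 + 0.883333 + 0.008889 = 49.892222
  N → positive
  Lon: 15 + 25/60 + 47.4/3600 = 15.429833
  E → positive
Point 3:
  Latitude: 11 + 50/60 + 3/3600 = 11.834167
  S ⇒ negate
  Lon: 161° + 3/60 + 18/3600 = 161 + 0.050000 + 0.005000 = 161.055000
  hemisphere W, so the sign is −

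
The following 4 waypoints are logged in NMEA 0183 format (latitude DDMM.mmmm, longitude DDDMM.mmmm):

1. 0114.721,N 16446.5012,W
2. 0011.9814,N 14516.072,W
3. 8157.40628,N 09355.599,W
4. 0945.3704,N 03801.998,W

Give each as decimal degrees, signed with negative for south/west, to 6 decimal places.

Point 1:
  Lat: split at 2 digits → 01° and 14.721′; 1 + 14.721/60 = 1.2453500
  N ⇒ keep positive
  λ: split at 3 digits → 164° and 46.5012′; 164 + 46.5012/60 = 164.7750200
  hemisphere W, so the sign is −
Point 2:
  Latitude: degrees = first 2 digits = 0, minutes = 11.9814; 0 + 11.9814/60 = 0.1996900
  N → positive
  Longitude: split at 3 digits → 145° and 16.072′; 145 + 16.072/60 = 145.2678667
  hemisphere W, so the sign is −
Point 3:
  φ: degrees = first 2 digits = 81, minutes = 57.40628; 81 + 57.40628/60 = 81.9567713
  N ⇒ keep positive
  Longitude: degrees = first 3 digits = 93, minutes = 55.599; 93 + 55.599/60 = 93.9266500
  hemisphere W, so the sign is −
Point 4:
  Lat: degrees = first 2 digits = 9, minutes = 45.3704; 9 + 45.3704/60 = 9.7561733
  N ⇒ keep positive
  Lon: degrees = first 3 digits = 38, minutes = 1.998; 38 + 1.998/60 = 38.0333000
  hemisphere W, so the sign is −

1. 1.245350, -164.775020
2. 0.199690, -145.267867
3. 81.956771, -93.926650
4. 9.756173, -38.033300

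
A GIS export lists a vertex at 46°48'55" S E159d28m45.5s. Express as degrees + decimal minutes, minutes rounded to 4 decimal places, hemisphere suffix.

φ: seconds/60 = 0.91667; minutes = 48 + 0.91667 = 48.916667
Lon: seconds/60 = 0.75833; minutes = 28 + 0.75833 = 28.758333

46° 48.9167′ S, 159° 28.7583′ E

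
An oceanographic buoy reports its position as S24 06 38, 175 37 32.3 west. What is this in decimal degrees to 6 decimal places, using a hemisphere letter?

24.110556° S, 175.625639° W

Latitude: 24° + 6/60 + 38/3600 = 24 + 0.100000 + 0.010556 = 24.1105556
Longitude: 175° + 37/60 + 32.3/3600 = 175 + 0.616667 + 0.008972 = 175.6256389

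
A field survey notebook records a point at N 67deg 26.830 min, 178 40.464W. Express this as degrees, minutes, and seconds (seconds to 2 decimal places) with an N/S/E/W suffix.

Lat: fractional minutes 0.83000 × 60 = 49.8000″
λ: 40.46400′ → 40′ and 0.46400 × 60 = 27.8400″

67°26′49.80″ N, 178°40′27.84″ W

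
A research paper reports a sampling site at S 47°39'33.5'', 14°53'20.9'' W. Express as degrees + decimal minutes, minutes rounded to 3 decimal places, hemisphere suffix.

47° 39.558′ S, 14° 53.348′ W

Latitude: seconds/60 = 0.55833; minutes = 39 + 0.55833 = 39.55833
Longitude: seconds/60 = 0.34833; minutes = 53 + 0.34833 = 53.34833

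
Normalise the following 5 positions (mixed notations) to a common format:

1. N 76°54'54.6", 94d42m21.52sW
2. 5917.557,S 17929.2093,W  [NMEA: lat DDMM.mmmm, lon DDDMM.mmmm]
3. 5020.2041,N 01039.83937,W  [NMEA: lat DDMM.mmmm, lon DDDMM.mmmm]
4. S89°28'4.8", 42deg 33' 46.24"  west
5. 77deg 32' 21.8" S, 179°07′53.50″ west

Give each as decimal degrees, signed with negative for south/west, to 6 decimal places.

Point 1:
  Latitude: 54′ + 54.6″ = 54.91000′; 76 + 54.91000/60 = 76.9151667
  N ⇒ keep positive
  Lon: 42′ + 21.52″ = 42.35867′; 94 + 42.35867/60 = 94.7059778
  hemisphere W, so the sign is −
Point 2:
  Lat: degrees = first 2 digits = 59, minutes = 17.557; 59 + 17.557/60 = 59.2926167
  hemisphere S, so the sign is −
  Lon: degrees = first 3 digits = 179, minutes = 29.2093; 179 + 29.2093/60 = 179.4868217
  W ⇒ negate
Point 3:
  φ: degrees = first 2 digits = 50, minutes = 20.2041; 50 + 20.2041/60 = 50.3367350
  N ⇒ keep positive
  λ: degrees = first 3 digits = 10, minutes = 39.83937; 10 + 39.83937/60 = 10.6639895
  W ⇒ negate
Point 4:
  φ: 89° + 28/60 + 4.8/3600 = 89 + 0.466667 + 0.001333 = 89.4680000
  S → negative
  λ: 33′ + 46.24″ = 33.77067′; 42 + 33.77067/60 = 42.5628444
  W → negative
Point 5:
  Lat: 77° + 32/60 + 21.8/3600 = 77 + 0.533333 + 0.006056 = 77.5393889
  S ⇒ negate
  Lon: 179° + 7/60 + 53.5/3600 = 179 + 0.116667 + 0.014861 = 179.1315278
  hemisphere W, so the sign is −

1. 76.915167, -94.705978
2. -59.292617, -179.486822
3. 50.336735, -10.663990
4. -89.468000, -42.562844
5. -77.539389, -179.131528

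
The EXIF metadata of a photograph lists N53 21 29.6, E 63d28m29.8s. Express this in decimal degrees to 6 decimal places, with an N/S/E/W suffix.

53.358222° N, 63.474944° E

Latitude: 21′ + 29.6″ = 21.49333′; 53 + 21.49333/60 = 53.3582222
λ: 63 + 28/60 + 29.8/3600 = 63.4749444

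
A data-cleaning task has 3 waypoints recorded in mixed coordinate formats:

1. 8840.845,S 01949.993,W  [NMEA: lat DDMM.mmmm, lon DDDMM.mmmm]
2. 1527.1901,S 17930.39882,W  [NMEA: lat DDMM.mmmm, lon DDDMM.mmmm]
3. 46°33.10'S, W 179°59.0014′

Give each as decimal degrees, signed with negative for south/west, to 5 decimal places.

1. -88.68075, -19.83322
2. -15.45317, -179.50665
3. -46.55167, -179.98336

Point 1:
  φ: degrees = first 2 digits = 88, minutes = 40.845; 88 + 40.845/60 = 88.680750
  hemisphere S, so the sign is −
  λ: degrees = first 3 digits = 19, minutes = 49.993; 19 + 49.993/60 = 19.833217
  hemisphere W, so the sign is −
Point 2:
  Lat: degrees = first 2 digits = 15, minutes = 27.1901; 15 + 27.1901/60 = 15.453168
  hemisphere S, so the sign is −
  λ: degrees = first 3 digits = 179, minutes = 30.39882; 179 + 30.39882/60 = 179.506647
  hemisphere W, so the sign is −
Point 3:
  Latitude: 46 + 33.1/60 = 46.551667
  S → negative
  Lon: 179 + 59.0014/60 = 179.983357
  W → negative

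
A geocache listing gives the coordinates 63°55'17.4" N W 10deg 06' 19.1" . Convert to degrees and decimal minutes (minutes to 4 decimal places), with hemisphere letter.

Latitude: seconds/60 = 0.29000; minutes = 55 + 0.29000 = 55.290000
Lon: 6 + 19.1/60 = 6.318333′

63° 55.2900′ N, 10° 6.3183′ W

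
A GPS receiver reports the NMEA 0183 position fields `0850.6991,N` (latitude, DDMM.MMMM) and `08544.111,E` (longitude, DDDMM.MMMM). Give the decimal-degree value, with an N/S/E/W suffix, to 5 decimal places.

Lat: split at 2 digits → 08° and 50.6991′; 8 + 50.6991/60 = 8.844985
Lon: split at 3 digits → 085° and 44.111′; 85 + 44.111/60 = 85.735183

8.84499° N, 85.73518° E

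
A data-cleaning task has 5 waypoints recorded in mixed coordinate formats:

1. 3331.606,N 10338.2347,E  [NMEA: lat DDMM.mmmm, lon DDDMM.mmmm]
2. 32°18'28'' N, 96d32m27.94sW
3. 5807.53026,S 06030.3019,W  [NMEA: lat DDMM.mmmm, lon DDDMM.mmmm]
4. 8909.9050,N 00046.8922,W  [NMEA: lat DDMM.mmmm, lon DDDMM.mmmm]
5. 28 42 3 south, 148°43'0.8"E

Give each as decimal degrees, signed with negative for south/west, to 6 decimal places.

1. 33.526767, 103.637245
2. 32.307778, -96.541094
3. -58.125504, -60.505032
4. 89.165083, -0.781537
5. -28.700833, 148.716889

Point 1:
  φ: degrees = first 2 digits = 33, minutes = 31.606; 33 + 31.606/60 = 33.5267667
  N ⇒ keep positive
  Longitude: degrees = first 3 digits = 103, minutes = 38.2347; 103 + 38.2347/60 = 103.6372450
  E ⇒ keep positive
Point 2:
  Latitude: 32° + 18/60 + 28/3600 = 32 + 0.300000 + 0.007778 = 32.3077778
  N ⇒ keep positive
  λ: 32′ + 27.94″ = 32.46567′; 96 + 32.46567/60 = 96.5410944
  W → negative
Point 3:
  Lat: degrees = first 2 digits = 58, minutes = 7.53026; 58 + 7.53026/60 = 58.1255043
  hemisphere S, so the sign is −
  λ: split at 3 digits → 060° and 30.3019′; 60 + 30.3019/60 = 60.5050317
  W → negative
Point 4:
  Lat: split at 2 digits → 89° and 9.905′; 89 + 9.905/60 = 89.1650833
  N ⇒ keep positive
  Lon: split at 3 digits → 000° and 46.8922′; 0 + 46.8922/60 = 0.7815367
  W → negative
Point 5:
  Lat: 28° + 42/60 + 3/3600 = 28 + 0.700000 + 0.000833 = 28.7008333
  S ⇒ negate
  λ: 148° + 43/60 + 0.8/3600 = 148 + 0.716667 + 0.000222 = 148.7168889
  E → positive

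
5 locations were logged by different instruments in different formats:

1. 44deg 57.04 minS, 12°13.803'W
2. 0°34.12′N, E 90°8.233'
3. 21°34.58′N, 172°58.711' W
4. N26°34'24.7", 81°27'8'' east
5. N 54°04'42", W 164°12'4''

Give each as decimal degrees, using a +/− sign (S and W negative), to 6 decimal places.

Point 1:
  Latitude: 57.04′ = 0.950667°; total 44.9506667
  S → negative
  Lon: 13.803′ = 0.230050°; total 12.2300500
  hemisphere W, so the sign is −
Point 2:
  φ: 0 + 34.12/60 = 0.5686667
  N ⇒ keep positive
  Longitude: 8.233′ = 0.137217°; total 90.1372167
  E ⇒ keep positive
Point 3:
  Latitude: 21 + 34.58/60 = 21.5763333
  N ⇒ keep positive
  Longitude: 172 + 58.711/60 = 172.9785167
  hemisphere W, so the sign is −
Point 4:
  Latitude: 26° + 34/60 + 24.7/3600 = 26 + 0.566667 + 0.006861 = 26.5735278
  N → positive
  Lon: 81 + 27/60 + 8/3600 = 81.4522222
  E ⇒ keep positive
Point 5:
  Latitude: 54 + 4/60 + 42/3600 = 54.0783333
  N → positive
  Lon: 164 + 12/60 + 4/3600 = 164.2011111
  W → negative

1. -44.950667, -12.230050
2. 0.568667, 90.137217
3. 21.576333, -172.978517
4. 26.573528, 81.452222
5. 54.078333, -164.201111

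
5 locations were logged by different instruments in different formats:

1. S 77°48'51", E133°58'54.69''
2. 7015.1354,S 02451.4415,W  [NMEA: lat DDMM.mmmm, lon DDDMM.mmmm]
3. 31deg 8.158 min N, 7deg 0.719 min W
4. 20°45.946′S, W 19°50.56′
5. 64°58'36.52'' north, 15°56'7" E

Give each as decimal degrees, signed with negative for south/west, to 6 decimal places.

Point 1:
  φ: 77° + 48/60 + 51/3600 = 77 + 0.800000 + 0.014167 = 77.8141667
  S ⇒ negate
  λ: 133° + 58/60 + 54.69/3600 = 133 + 0.966667 + 0.015192 = 133.9818583
  E ⇒ keep positive
Point 2:
  Latitude: split at 2 digits → 70° and 15.1354′; 70 + 15.1354/60 = 70.2522567
  S ⇒ negate
  Longitude: split at 3 digits → 024° and 51.4415′; 24 + 51.4415/60 = 24.8573583
  hemisphere W, so the sign is −
Point 3:
  φ: 8.158′ = 0.135967°; total 31.1359667
  N ⇒ keep positive
  Lon: 7 + 0.719/60 = 7.0119833
  hemisphere W, so the sign is −
Point 4:
  φ: 20 + 45.946/60 = 20.7657667
  hemisphere S, so the sign is −
  λ: 50.56′ = 0.842667°; total 19.8426667
  W → negative
Point 5:
  φ: 64 + 58/60 + 36.52/3600 = 64.9768111
  N ⇒ keep positive
  Lon: 56′ + 7″ = 56.11667′; 15 + 56.11667/60 = 15.9352778
  E ⇒ keep positive

1. -77.814167, 133.981858
2. -70.252257, -24.857358
3. 31.135967, -7.011983
4. -20.765767, -19.842667
5. 64.976811, 15.935278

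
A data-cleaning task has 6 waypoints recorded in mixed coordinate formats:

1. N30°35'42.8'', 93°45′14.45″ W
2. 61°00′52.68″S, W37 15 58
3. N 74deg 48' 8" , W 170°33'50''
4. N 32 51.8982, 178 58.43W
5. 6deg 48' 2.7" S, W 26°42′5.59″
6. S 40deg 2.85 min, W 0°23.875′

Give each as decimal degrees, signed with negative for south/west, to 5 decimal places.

1. 30.59522, -93.75401
2. -61.01463, -37.26611
3. 74.80222, -170.56389
4. 32.86497, -178.97383
5. -6.80075, -26.70155
6. -40.04750, -0.39792

Point 1:
  φ: 35′ + 42.8″ = 35.71333′; 30 + 35.71333/60 = 30.595222
  N ⇒ keep positive
  λ: 45′ + 14.45″ = 45.24083′; 93 + 45.24083/60 = 93.754014
  W ⇒ negate
Point 2:
  Latitude: 61° + 0/60 + 52.68/3600 = 61 + 0.000000 + 0.014633 = 61.014633
  S ⇒ negate
  λ: 37° + 15/60 + 58/3600 = 37 + 0.250000 + 0.016111 = 37.266111
  hemisphere W, so the sign is −
Point 3:
  Lat: 74° + 48/60 + 8/3600 = 74 + 0.800000 + 0.002222 = 74.802222
  N ⇒ keep positive
  Lon: 170° + 33/60 + 50/3600 = 170 + 0.550000 + 0.013889 = 170.563889
  hemisphere W, so the sign is −
Point 4:
  Lat: 51.8982′ = 0.864970°; total 32.864970
  N → positive
  λ: 178 + 58.43/60 = 178.973833
  hemisphere W, so the sign is −
Point 5:
  φ: 48′ + 2.7″ = 48.04500′; 6 + 48.04500/60 = 6.800750
  hemisphere S, so the sign is −
  λ: 42′ + 5.59″ = 42.09317′; 26 + 42.09317/60 = 26.701553
  W → negative
Point 6:
  φ: 40 + 2.85/60 = 40.047500
  hemisphere S, so the sign is −
  λ: 23.875′ = 0.397917°; total 0.397917
  hemisphere W, so the sign is −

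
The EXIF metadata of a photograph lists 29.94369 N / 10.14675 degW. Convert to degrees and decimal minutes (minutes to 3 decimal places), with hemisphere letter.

29° 56.621′ N, 10° 8.805′ W

φ: minutes = (29.943690 − 29) × 60 = 56.62140
Longitude: 10° + 0.146750 × 60 = 10° 8.80500′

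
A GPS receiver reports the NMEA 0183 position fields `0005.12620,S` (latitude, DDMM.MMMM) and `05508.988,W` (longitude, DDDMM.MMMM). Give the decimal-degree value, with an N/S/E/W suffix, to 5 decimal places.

0.08544° S, 55.14980° W

Lat: split at 2 digits → 00° and 5.1262′; 0 + 5.1262/60 = 0.085437
λ: degrees = first 3 digits = 55, minutes = 8.988; 55 + 8.988/60 = 55.149800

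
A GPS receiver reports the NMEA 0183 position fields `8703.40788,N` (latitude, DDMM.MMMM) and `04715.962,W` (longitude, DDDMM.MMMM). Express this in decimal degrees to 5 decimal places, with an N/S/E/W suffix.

87.05680° N, 47.26603° W

Latitude: split at 2 digits → 87° and 3.40788′; 87 + 3.40788/60 = 87.056798
Lon: degrees = first 3 digits = 47, minutes = 15.962; 47 + 15.962/60 = 47.266033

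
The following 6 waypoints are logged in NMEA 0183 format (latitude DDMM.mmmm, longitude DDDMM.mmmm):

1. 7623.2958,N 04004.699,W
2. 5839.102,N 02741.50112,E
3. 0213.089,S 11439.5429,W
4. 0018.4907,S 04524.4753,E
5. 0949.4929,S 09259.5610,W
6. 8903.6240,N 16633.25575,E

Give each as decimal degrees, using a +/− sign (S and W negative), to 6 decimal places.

Point 1:
  φ: degrees = first 2 digits = 76, minutes = 23.2958; 76 + 23.2958/60 = 76.3882633
  N → positive
  Longitude: split at 3 digits → 040° and 4.699′; 40 + 4.699/60 = 40.0783167
  W ⇒ negate
Point 2:
  φ: split at 2 digits → 58° and 39.102′; 58 + 39.102/60 = 58.6517000
  N → positive
  Longitude: split at 3 digits → 027° and 41.50112′; 27 + 41.50112/60 = 27.6916853
  E ⇒ keep positive
Point 3:
  Lat: split at 2 digits → 02° and 13.089′; 2 + 13.089/60 = 2.2181500
  S → negative
  Lon: split at 3 digits → 114° and 39.5429′; 114 + 39.5429/60 = 114.6590483
  hemisphere W, so the sign is −
Point 4:
  Lat: split at 2 digits → 00° and 18.4907′; 0 + 18.4907/60 = 0.3081783
  hemisphere S, so the sign is −
  λ: split at 3 digits → 045° and 24.4753′; 45 + 24.4753/60 = 45.4079217
  E → positive
Point 5:
  Lat: split at 2 digits → 09° and 49.4929′; 9 + 49.4929/60 = 9.8248817
  S → negative
  Lon: degrees = first 3 digits = 92, minutes = 59.561; 92 + 59.561/60 = 92.9926833
  W → negative
Point 6:
  Lat: split at 2 digits → 89° and 3.624′; 89 + 3.624/60 = 89.0604000
  N → positive
  λ: split at 3 digits → 166° and 33.25575′; 166 + 33.25575/60 = 166.5542625
  E → positive

1. 76.388263, -40.078317
2. 58.651700, 27.691685
3. -2.218150, -114.659048
4. -0.308178, 45.407922
5. -9.824882, -92.992683
6. 89.060400, 166.554263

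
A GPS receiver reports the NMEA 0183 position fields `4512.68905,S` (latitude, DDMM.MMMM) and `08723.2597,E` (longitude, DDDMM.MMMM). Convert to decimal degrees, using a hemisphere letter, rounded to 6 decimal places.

45.211484° S, 87.387662° E

Lat: degrees = first 2 digits = 45, minutes = 12.68905; 45 + 12.68905/60 = 45.2114842
λ: split at 3 digits → 087° and 23.2597′; 87 + 23.2597/60 = 87.3876617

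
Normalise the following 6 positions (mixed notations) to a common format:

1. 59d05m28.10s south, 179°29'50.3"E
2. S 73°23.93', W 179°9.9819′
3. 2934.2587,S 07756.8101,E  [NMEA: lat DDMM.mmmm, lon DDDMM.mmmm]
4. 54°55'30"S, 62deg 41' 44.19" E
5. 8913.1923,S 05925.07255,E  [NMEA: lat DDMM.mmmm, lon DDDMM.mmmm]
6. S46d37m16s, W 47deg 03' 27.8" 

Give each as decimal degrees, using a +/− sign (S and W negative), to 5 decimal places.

1. -59.09114, 179.49731
2. -73.39883, -179.16637
3. -29.57098, 77.94684
4. -54.92500, 62.69561
5. -89.21987, 59.41788
6. -46.62111, -47.05772

Point 1:
  Latitude: 5′ + 28.1″ = 5.46833′; 59 + 5.46833/60 = 59.091139
  hemisphere S, so the sign is −
  Longitude: 179 + 29/60 + 50.3/3600 = 179.497306
  E ⇒ keep positive
Point 2:
  Lat: 23.93′ = 0.398833°; total 73.398833
  S ⇒ negate
  Longitude: 9.9819′ = 0.166365°; total 179.166365
  W ⇒ negate
Point 3:
  φ: split at 2 digits → 29° and 34.2587′; 29 + 34.2587/60 = 29.570978
  S → negative
  Lon: split at 3 digits → 077° and 56.8101′; 77 + 56.8101/60 = 77.946835
  E ⇒ keep positive
Point 4:
  φ: 55′ + 30″ = 55.50000′; 54 + 55.50000/60 = 54.925000
  S ⇒ negate
  Longitude: 62° + 41/60 + 44.19/3600 = 62 + 0.683333 + 0.012275 = 62.695608
  E ⇒ keep positive
Point 5:
  φ: degrees = first 2 digits = 89, minutes = 13.1923; 89 + 13.1923/60 = 89.219872
  hemisphere S, so the sign is −
  λ: split at 3 digits → 059° and 25.07255′; 59 + 25.07255/60 = 59.417876
  E → positive
Point 6:
  Lat: 37′ + 16″ = 37.26667′; 46 + 37.26667/60 = 46.621111
  S → negative
  Lon: 47° + 3/60 + 27.8/3600 = 47 + 0.050000 + 0.007722 = 47.057722
  hemisphere W, so the sign is −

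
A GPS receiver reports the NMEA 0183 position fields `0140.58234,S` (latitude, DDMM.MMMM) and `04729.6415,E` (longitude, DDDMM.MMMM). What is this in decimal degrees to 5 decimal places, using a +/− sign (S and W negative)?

Lat: degrees = first 2 digits = 1, minutes = 40.58234; 1 + 40.58234/60 = 1.676372
S → negative
Lon: split at 3 digits → 047° and 29.6415′; 47 + 29.6415/60 = 47.494025
E ⇒ keep positive

-1.67637, 47.49403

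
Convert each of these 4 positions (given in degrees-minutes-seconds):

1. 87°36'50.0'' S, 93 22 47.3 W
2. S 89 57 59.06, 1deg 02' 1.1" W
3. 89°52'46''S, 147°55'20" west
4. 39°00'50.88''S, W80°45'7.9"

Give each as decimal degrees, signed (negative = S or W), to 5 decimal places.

Point 1:
  Latitude: 87 + 36/60 + 50/3600 = 87.613889
  S → negative
  λ: 93° + 22/60 + 47.3/3600 = 93 + 0.366667 + 0.013139 = 93.379806
  W → negative
Point 2:
  φ: 89 + 57/60 + 59.06/3600 = 89.966406
  hemisphere S, so the sign is −
  λ: 2′ + 1.1″ = 2.01833′; 1 + 2.01833/60 = 1.033639
  hemisphere W, so the sign is −
Point 3:
  Lat: 89° + 52/60 + 46/3600 = 89 + 0.866667 + 0.012778 = 89.879444
  S ⇒ negate
  Lon: 55′ + 20″ = 55.33333′; 147 + 55.33333/60 = 147.922222
  W → negative
Point 4:
  φ: 39° + 0/60 + 50.88/3600 = 39 + 0.000000 + 0.014133 = 39.014133
  S ⇒ negate
  λ: 80 + 45/60 + 7.9/3600 = 80.752194
  W ⇒ negate

1. -87.61389, -93.37981
2. -89.96641, -1.03364
3. -89.87944, -147.92222
4. -39.01413, -80.75219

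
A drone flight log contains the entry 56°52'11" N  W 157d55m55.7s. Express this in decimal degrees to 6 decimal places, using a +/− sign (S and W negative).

Lat: 56 + 52/60 + 11/3600 = 56.8697222
N → positive
Lon: 157° + 55/60 + 55.7/3600 = 157 + 0.916667 + 0.015472 = 157.9321389
W → negative

56.869722, -157.932139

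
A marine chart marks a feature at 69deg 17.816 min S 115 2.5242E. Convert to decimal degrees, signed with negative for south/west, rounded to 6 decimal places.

-69.296933, 115.042070

Lat: 17.816′ = 0.296933°; total 69.2969333
hemisphere S, so the sign is −
λ: 2.5242′ = 0.042070°; total 115.0420700
E ⇒ keep positive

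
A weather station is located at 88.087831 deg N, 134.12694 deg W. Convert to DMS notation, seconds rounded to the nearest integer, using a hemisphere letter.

φ: 0.087831 × 60 = 5.26986′ → 5′, remainder × 60 = 16.19″
λ: whole degrees 134; 7.61640′ → 7′ and 36.98″

88°05′16″ N, 134°07′37″ W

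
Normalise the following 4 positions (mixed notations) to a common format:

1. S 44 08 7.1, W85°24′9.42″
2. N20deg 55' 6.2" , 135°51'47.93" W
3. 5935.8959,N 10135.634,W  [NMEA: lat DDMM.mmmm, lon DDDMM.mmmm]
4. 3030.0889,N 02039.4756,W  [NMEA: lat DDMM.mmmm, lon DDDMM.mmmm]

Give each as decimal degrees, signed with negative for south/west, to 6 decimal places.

Point 1:
  φ: 44° + 8/60 + 7.1/3600 = 44 + 0.133333 + 0.001972 = 44.1353056
  hemisphere S, so the sign is −
  λ: 24′ + 9.42″ = 24.15700′; 85 + 24.15700/60 = 85.4026167
  W ⇒ negate
Point 2:
  Lat: 20° + 55/60 + 6.2/3600 = 20 + 0.916667 + 0.001722 = 20.9183889
  N ⇒ keep positive
  Longitude: 135° + 51/60 + 47.93/3600 = 135 + 0.850000 + 0.013314 = 135.8633139
  W ⇒ negate
Point 3:
  Latitude: split at 2 digits → 59° and 35.8959′; 59 + 35.8959/60 = 59.5982650
  N → positive
  λ: split at 3 digits → 101° and 35.634′; 101 + 35.634/60 = 101.5939000
  W → negative
Point 4:
  φ: degrees = first 2 digits = 30, minutes = 30.0889; 30 + 30.0889/60 = 30.5014817
  N → positive
  λ: degrees = first 3 digits = 20, minutes = 39.4756; 20 + 39.4756/60 = 20.6579267
  W ⇒ negate

1. -44.135306, -85.402617
2. 20.918389, -135.863314
3. 59.598265, -101.593900
4. 30.501482, -20.657927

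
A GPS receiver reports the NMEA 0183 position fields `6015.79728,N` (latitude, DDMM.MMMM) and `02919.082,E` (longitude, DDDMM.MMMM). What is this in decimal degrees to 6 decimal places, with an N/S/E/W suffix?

60.263288° N, 29.318033° E

Lat: degrees = first 2 digits = 60, minutes = 15.79728; 60 + 15.79728/60 = 60.2632880
Longitude: split at 3 digits → 029° and 19.082′; 29 + 19.082/60 = 29.3180333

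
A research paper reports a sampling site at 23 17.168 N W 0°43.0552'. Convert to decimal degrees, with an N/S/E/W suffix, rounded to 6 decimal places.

23.286133° N, 0.717587° W

Lat: 17.168′ = 0.286133°; total 23.2861333
Lon: 43.0552′ = 0.717587°; total 0.7175867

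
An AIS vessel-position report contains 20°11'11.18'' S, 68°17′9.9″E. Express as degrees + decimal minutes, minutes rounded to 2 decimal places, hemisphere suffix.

20° 11.19′ S, 68° 17.17′ E

Lat: 11 + 11.18/60 = 11.1863′
λ: 17 + 9.9/60 = 17.1650′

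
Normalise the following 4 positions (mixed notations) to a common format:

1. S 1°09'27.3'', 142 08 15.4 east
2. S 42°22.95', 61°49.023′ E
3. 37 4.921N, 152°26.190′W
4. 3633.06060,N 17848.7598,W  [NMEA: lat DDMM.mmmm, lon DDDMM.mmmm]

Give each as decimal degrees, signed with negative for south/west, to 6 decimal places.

1. -1.157583, 142.137611
2. -42.382500, 61.817050
3. 37.082017, -152.436500
4. 36.551010, -178.812663

Point 1:
  Latitude: 1 + 9/60 + 27.3/3600 = 1.1575833
  hemisphere S, so the sign is −
  λ: 8′ + 15.4″ = 8.25667′; 142 + 8.25667/60 = 142.1376111
  E → positive
Point 2:
  Latitude: 22.95′ = 0.382500°; total 42.3825000
  S ⇒ negate
  Longitude: 49.023′ = 0.817050°; total 61.8170500
  E ⇒ keep positive
Point 3:
  φ: 37 + 4.921/60 = 37.0820167
  N → positive
  Longitude: 152 + 26.19/60 = 152.4365000
  W ⇒ negate
Point 4:
  Latitude: degrees = first 2 digits = 36, minutes = 33.0606; 36 + 33.0606/60 = 36.5510100
  N → positive
  Longitude: degrees = first 3 digits = 178, minutes = 48.7598; 178 + 48.7598/60 = 178.8126633
  W → negative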